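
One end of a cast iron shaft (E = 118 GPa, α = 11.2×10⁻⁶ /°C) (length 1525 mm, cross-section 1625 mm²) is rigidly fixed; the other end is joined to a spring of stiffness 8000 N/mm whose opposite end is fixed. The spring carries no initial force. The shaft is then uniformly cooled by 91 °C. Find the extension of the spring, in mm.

δ ≈ 1.46 mm

If the spring were absent the shaft would shorten by αΔT L = 11.2×10⁻⁶ × 91 × 1525 = 1.554 mm.
Let P be the tensile force in the spring. The shaft extends elastically by PL/(AE) and the spring stretches by P/k; together these equal δ_free.
P [ L/(AE) + 1/k ] = δ_free → P [ 1525/(1625×118×10³) + 1/(8000) ] = 1.554.
P = 1.554 / 0.000133 = 11690 N.
Spring extension = P/k = 11690/(8000) = 1.461 mm.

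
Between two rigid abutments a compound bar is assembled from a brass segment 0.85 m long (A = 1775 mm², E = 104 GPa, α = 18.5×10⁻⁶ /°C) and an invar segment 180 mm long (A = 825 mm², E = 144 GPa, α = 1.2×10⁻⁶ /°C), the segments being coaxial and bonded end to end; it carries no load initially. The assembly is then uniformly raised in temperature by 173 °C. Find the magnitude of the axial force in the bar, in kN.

With the walls removed the bar would change length by δ_free = Σ αᵢΔT Lᵢ = 18.5×10⁻⁶×173×850 + 1.2×10⁻⁶×173×180 = 2.758 mm.
The walls prevent any net length change, so an axial force P (same in every segment) develops. Compatibility: P · Σ Lᵢ/(AᵢEᵢ) = δ_free.
The series flexibility is Σ Lᵢ/(AᵢEᵢ) = 850/(1775×104×10³) + 180/(825×144×10³) = 6.12×10⁻⁶ mm/N.
P = 2.758 / 6.12×10⁻⁶ = 450600 N = 450.6 kN, compressive.

P ≈ 451 kN (compressive)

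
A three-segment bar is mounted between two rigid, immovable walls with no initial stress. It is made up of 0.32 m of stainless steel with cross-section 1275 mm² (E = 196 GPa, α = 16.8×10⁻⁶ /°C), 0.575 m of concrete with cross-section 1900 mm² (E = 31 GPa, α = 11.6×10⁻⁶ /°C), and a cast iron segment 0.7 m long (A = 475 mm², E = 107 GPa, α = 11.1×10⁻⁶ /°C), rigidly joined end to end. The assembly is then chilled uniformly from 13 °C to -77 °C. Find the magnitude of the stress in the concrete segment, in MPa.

Free thermal contraction of the whole bar: Σ αᵢΔT Lᵢ = 16.8×10⁻⁶×90×320 + 11.6×10⁻⁶×90×575 + 11.1×10⁻⁶×90×700 = 1.783 mm.
Since the ends are fixed, an axial force P builds up, equal in every segment, with P · Σ Lᵢ/(AᵢEᵢ) = δ_free.
Σ Lᵢ/(AᵢEᵢ) = 320/(1275×196×10³) + 575/(1900×31×10³) + 700/(475×107×10³) = 2.482×10⁻⁵ mm/N.
P = 1.783 / 2.482×10⁻⁵ = 71870 N = 71.87 kN, tensile.
σ_{concrete} = P / A = 71870 / 1900 = 37.83 MPa.

σ ≈ 37.8 MPa (tensile)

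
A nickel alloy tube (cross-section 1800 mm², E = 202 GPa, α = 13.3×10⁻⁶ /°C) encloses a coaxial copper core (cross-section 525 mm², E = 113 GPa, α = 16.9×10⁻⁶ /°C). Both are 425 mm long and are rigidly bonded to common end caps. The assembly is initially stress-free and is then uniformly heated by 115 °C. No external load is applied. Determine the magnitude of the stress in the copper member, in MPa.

The copper has the larger α, so on heating it would change length more than the nickel alloy if both were free. The rigid plates force a common final length, so the copper is put into compression and the nickel alloy into tension, with equal and opposite forces P (no external load).
Setting the final lengths equal and cancelling L: (α₁ − α₂)ΔT = P/(A₁E₁) + P/(A₂E₂).
|α₁ − α₂|·ΔT = 3.6×10⁻⁶ × 115 = 0.000414.
1/(A₁E₁) + 1/(A₂E₂) = 1/(1800×202×10³) + 1/(525×113×10³) = 1.961×10⁻⁸ N⁻¹.
P = 0.000414 / 1.961×10⁻⁸ = 21120 N = 21.12 kN.
σ_{copper} = P/A₂ = 21120/525 = 40.22 MPa, compressive.

σ ≈ 40.2 MPa (compressive)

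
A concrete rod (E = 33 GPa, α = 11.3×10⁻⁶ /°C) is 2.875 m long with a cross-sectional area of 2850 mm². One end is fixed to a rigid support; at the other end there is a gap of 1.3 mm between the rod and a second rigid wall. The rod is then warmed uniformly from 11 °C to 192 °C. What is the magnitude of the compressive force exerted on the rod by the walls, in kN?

Unrestrained expansion: δ_free = αΔT L = 11.3×10⁻⁶ × 181 × 2875 = 5.88 mm.
After closing the 1.3 mm clearance, 5.88 − 1.3 = 4.58 mm of expansion remains to be suppressed by the wall.
So σ = E(δ_free − g)/L = 33×10³ × 4.58/2875 = 52.57 MPa.
Force on the wall = σA = 52.57 × 2850 mm² = 149.8 kN.

P ≈ 150 kN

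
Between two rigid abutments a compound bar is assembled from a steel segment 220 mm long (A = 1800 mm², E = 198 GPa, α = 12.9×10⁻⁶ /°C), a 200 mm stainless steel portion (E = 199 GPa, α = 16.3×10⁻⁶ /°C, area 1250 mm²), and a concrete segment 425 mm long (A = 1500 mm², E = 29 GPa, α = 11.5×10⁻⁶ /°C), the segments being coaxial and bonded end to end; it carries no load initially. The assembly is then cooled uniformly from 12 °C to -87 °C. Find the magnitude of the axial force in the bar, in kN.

Free thermal contraction of the whole bar: Σ αᵢΔT Lᵢ = 12.9×10⁻⁶×99×220 + 16.3×10⁻⁶×99×200 + 11.5×10⁻⁶×99×425 = 1.088 mm.
The walls prevent any net length change, so an axial force P (same in every segment) develops. Compatibility: P · Σ Lᵢ/(AᵢEᵢ) = δ_free.
The series flexibility is Σ Lᵢ/(AᵢEᵢ) = 220/(1800×198×10³) + 200/(1250×199×10³) + 425/(1500×29×10³) = 1.119×10⁻⁵ mm/N.
P = 1.088 / 1.119×10⁻⁵ = 97180 N = 97.18 kN, tensile.

P ≈ 97.2 kN (tensile)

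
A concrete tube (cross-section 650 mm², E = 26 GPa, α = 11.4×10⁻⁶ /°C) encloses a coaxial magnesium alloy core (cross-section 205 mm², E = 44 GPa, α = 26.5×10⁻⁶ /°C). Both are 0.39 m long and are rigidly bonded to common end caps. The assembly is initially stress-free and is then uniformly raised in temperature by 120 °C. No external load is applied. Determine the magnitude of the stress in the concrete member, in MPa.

σ ≈ 16.4 MPa (tensile)

Both members must finish at the same length. With the larger α, the magnesium alloy tends to over-expand; the plates restrain it, putting the magnesium alloy in compression and the concrete in tension. With no external load the two internal forces are equal and opposite, magnitude P.
Compatibility of the two members (thermal + elastic change equal): (α₁ − α₂)ΔT = P·[1/(A₁E₁) + 1/(A₂E₂)].
|α₁ − α₂|·ΔT = 15.1×10⁻⁶ × 120 = 0.001812.
1/(A₁E₁) + 1/(A₂E₂) = 1/(650×26×10³) + 1/(205×44×10³) = 1.7×10⁻⁷ N⁻¹.
So P = 0.001812 / 1.7×10⁻⁷ = 10.66 kN.
σ_{concrete} = P/A₁ = 10660/650 = 16.39 MPa, tensile.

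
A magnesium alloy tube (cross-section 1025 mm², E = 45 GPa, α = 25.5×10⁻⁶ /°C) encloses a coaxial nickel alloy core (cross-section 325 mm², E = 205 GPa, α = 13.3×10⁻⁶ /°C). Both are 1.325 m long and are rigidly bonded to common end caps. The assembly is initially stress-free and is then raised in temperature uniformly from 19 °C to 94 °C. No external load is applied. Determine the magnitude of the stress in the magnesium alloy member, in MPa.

σ ≈ 24.3 MPa (compressive)

Both members must finish at the same length. With the larger α, the magnesium alloy tends to over-expand; the plates restrain it, putting the magnesium alloy in compression and the nickel alloy in tension. With no external load the two internal forces are equal and opposite, magnitude P.
Compatibility of the two members (thermal + elastic change equal): (α₁ − α₂)ΔT = P·[1/(A₁E₁) + 1/(A₂E₂)].
|α₁ − α₂|·ΔT = 12.2×10⁻⁶ × 75 = 0.000915.
1/(A₁E₁) + 1/(A₂E₂) = 1/(1025×45×10³) + 1/(325×205×10³) = 3.669×10⁻⁸ N⁻¹.
So P = 0.000915 / 3.669×10⁻⁸ = 24.94 kN.
σ_{magnesium alloy} = P/A₁ = 24940/1025 = 24.33 MPa, compressive.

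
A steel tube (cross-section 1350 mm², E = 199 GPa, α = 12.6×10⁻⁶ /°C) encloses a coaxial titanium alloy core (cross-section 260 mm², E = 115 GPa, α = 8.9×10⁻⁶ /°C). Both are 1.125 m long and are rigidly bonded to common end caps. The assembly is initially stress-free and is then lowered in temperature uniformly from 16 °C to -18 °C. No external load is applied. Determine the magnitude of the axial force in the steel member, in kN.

Equilibrium of a rigid end plate with no external load gives equal and opposite internal forces ±P in the two members. Since α_{steel} > α_{titanium alloy}, cooling drives the steel into tension and the titanium alloy into compression.
Compatibility of the two members (thermal + elastic change equal): (α₁ − α₂)ΔT = P·[1/(A₁E₁) + 1/(A₂E₂)].
|α₁ − α₂|·ΔT = 3.7×10⁻⁶ × 34 = 0.0001258.
1/(A₁E₁) + 1/(A₂E₂) = 1/(1350×199×10³) + 1/(260×115×10³) = 3.717×10⁻⁸ N⁻¹.
So P = 0.0001258 / 3.717×10⁻⁸ = 3.385 kN.

P ≈ 3.38 kN (tensile in the steel)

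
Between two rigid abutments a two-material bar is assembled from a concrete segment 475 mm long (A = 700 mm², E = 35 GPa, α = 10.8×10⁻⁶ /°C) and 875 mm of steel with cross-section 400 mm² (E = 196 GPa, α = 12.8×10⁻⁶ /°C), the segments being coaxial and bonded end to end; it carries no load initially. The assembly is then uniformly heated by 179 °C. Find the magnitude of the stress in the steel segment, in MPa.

σ ≈ 239 MPa (compressive)

Free thermal expansion of the whole bar: Σ αᵢΔT Lᵢ = 10.8×10⁻⁶×179×475 + 12.8×10⁻⁶×179×875 = 2.923 mm.
The walls prevent any net length change, so an axial force P (same in every segment) develops. Compatibility: P · Σ Lᵢ/(AᵢEᵢ) = δ_free.
The series flexibility is Σ Lᵢ/(AᵢEᵢ) = 475/(700×35×10³) + 875/(400×196×10³) = 3.055×10⁻⁵ mm/N.
P = 2.923 / 3.055×10⁻⁵ = 95690 N = 95.69 kN, compressive.
σ_{steel} = P / A = 95690 / 400 = 239.2 MPa.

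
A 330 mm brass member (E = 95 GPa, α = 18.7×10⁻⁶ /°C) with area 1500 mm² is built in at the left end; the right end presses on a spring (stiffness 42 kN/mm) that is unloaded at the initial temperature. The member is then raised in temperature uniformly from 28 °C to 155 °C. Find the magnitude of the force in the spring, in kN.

P ≈ 30 kN

If the spring were absent the member would lengthen by αΔT L = 18.7×10⁻⁶ × 127 × 330 = 0.7837 mm.
Let P be the compressive force at the spring. The member shortens elastically by PL/(AE) and the spring compresses by P/k; together these equal δ_free.
P [ L/(AE) + 1/k ] = δ_free → P [ 330/(1500×95×10³) + 1/(42×10³) ] = 0.7837.
P = 0.7837 / 2.613×10⁻⁵ = 30000 N.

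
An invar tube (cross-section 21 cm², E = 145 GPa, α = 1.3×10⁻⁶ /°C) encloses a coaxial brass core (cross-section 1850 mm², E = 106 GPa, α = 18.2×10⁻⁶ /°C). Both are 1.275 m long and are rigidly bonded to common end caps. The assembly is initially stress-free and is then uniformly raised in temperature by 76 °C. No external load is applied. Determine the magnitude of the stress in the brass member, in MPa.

Equilibrium of a rigid end plate with no external load gives equal and opposite internal forces ±P in the two members. Since α_{brass} > α_{invar}, heating drives the brass into compression and the invar into tension.
Setting the final lengths equal and cancelling L: (α₁ − α₂)ΔT = P/(A₁E₁) + P/(A₂E₂).
|α₁ − α₂|·ΔT = 16.9×10⁻⁶ × 76 = 0.001284.
1/(A₁E₁) + 1/(A₂E₂) = 1/(2100×145×10³) + 1/(1850×106×10³) = 8.384×10⁻⁹ N⁻¹.
P = 0.001284 / 8.384×10⁻⁹ = 153200 N = 153.2 kN.
σ_{brass} = P/A₂ = 153200/1850 = 82.81 MPa, compressive.

σ ≈ 82.8 MPa (compressive)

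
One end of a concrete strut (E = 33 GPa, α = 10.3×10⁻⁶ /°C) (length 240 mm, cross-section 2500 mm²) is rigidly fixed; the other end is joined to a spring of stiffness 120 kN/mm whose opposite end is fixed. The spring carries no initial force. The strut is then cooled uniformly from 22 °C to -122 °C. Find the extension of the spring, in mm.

Free thermal contraction: δ_free = αΔT L = 10.3×10⁻⁶ × 144 × 240 = 0.356 mm.
With a force P in the spring, the elastic change of the strut is PL/(AE) and that of the spring is P/k; compatibility requires their sum to equal δ_free.
P [ L/(AE) + 1/k ] = δ_free → P [ 240/(2500×33×10³) + 1/(120×10³) ] = 0.356.
P = 0.356 / 1.124×10⁻⁵ = 31660 N.
Spring extension = P/k = 31660/(120×10³) = 0.2639 mm.

δ ≈ 0.264 mm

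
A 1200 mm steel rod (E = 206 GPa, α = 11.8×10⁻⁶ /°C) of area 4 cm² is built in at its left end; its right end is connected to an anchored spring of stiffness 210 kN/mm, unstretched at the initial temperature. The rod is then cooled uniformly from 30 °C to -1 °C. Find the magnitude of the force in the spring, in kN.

P ≈ 22.7 kN

If the spring were absent the rod would shorten by αΔT L = 11.8×10⁻⁶ × 31 × 1200 = 0.439 mm.
With a force P in the spring, the elastic change of the rod is PL/(AE) and that of the spring is P/k; compatibility requires their sum to equal δ_free.
So P = δ_free / [L/(AE) + 1/k] = 0.439 / [ 1200/(400×206×10³) + 1/(210×10³) ].
P = 0.439 / 1.933×10⁻⁵ = 22710 N.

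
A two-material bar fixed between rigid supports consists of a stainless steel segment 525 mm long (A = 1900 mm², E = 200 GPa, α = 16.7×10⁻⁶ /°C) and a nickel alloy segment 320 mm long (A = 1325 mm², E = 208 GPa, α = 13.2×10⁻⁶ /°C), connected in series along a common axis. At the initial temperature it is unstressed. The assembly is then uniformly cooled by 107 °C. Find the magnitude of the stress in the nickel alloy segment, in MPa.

With the walls removed the bar would change length by δ_free = Σ αᵢΔT Lᵢ = 16.7×10⁻⁶×107×525 + 13.2×10⁻⁶×107×320 = 1.39 mm.
The walls prevent any net length change, so an axial force P (same in every segment) develops. Compatibility: P · Σ Lᵢ/(AᵢEᵢ) = δ_free.
The series flexibility is Σ Lᵢ/(AᵢEᵢ) = 525/(1900×200×10³) + 320/(1325×208×10³) = 2.543×10⁻⁶ mm/N.
So P = 1.39 / 2.543×10⁻⁶ = 546.7 kN, tensile.
σ_{nickel alloy} = P / A = 546700 / 1325 = 412.6 MPa.

σ ≈ 413 MPa (tensile)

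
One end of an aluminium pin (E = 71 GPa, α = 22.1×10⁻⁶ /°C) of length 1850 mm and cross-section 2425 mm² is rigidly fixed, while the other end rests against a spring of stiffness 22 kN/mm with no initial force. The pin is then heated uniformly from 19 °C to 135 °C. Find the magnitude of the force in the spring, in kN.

The unrestrained thermal change is αΔT L = 22.1×10⁻⁶ × 116 × 1850 = 4.743 mm.
With a force P in the spring, the elastic change of the pin is PL/(AE) and that of the spring is P/k; compatibility requires their sum to equal δ_free.
So P = δ_free / [L/(AE) + 1/k] = 4.743 / [ 1850/(2425×71×10³) + 1/(22×10³) ].
P = 4.743 / 5.62×10⁻⁵ = 84390 N.

P ≈ 84.4 kN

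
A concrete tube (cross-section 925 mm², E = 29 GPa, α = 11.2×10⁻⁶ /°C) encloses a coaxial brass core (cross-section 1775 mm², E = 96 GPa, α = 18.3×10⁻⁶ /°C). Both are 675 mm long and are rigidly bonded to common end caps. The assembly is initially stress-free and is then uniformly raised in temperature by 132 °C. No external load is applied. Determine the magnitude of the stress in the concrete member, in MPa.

σ ≈ 23.5 MPa (tensile)

Equilibrium of a rigid end plate with no external load gives equal and opposite internal forces ±P in the two members. Since α_{brass} > α_{concrete}, heating drives the brass into compression and the concrete into tension.
Equating the net (thermal + elastic) strains gives |α₁ − α₂|·ΔT = P·[1/(A₁E₁) + 1/(A₂E₂)].
|α₁ − α₂|·ΔT = 7.1×10⁻⁶ × 132 = 0.0009372.
1/(A₁E₁) + 1/(A₂E₂) = 1/(925×29×10³) + 1/(1775×96×10³) = 4.315×10⁻⁸ N⁻¹.
So P = 0.0009372 / 4.315×10⁻⁸ = 21.72 kN.
σ_{concrete} = P/A₁ = 21720/925 = 23.48 MPa, tensile.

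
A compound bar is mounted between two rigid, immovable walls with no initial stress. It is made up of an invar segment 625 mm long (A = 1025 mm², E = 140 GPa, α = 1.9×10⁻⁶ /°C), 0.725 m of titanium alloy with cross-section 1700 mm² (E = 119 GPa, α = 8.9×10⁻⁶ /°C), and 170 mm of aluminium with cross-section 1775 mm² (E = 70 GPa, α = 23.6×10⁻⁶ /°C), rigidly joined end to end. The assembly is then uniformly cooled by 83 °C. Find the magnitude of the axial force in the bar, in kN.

P ≈ 104 kN (tensile)

With the walls removed the bar would change length by δ_free = Σ αᵢΔT Lᵢ = 1.9×10⁻⁶×83×625 + 8.9×10⁻⁶×83×725 + 23.6×10⁻⁶×83×170 = 0.9671 mm.
Since the ends are fixed, an axial force P builds up, equal in every segment, with P · Σ Lᵢ/(AᵢEᵢ) = δ_free.
The series flexibility is Σ Lᵢ/(AᵢEᵢ) = 625/(1025×140×10³) + 725/(1700×119×10³) + 170/(1775×70×10³) = 9.307×10⁻⁶ mm/N.
So P = 0.9671 / 9.307×10⁻⁶ = 103.9 kN, tensile.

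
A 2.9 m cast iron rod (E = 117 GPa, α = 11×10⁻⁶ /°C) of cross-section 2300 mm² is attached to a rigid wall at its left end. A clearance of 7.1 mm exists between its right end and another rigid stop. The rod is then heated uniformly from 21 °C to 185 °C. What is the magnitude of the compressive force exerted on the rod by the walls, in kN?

P ≈ 0 kN

Free thermal elongation = αΔT L = 11×10⁻⁶ × 164 × 2900 = 5.232 mm.
This is smaller than the 7.1 mm clearance, so the rod expands freely without reaching the stop — the stress is zero.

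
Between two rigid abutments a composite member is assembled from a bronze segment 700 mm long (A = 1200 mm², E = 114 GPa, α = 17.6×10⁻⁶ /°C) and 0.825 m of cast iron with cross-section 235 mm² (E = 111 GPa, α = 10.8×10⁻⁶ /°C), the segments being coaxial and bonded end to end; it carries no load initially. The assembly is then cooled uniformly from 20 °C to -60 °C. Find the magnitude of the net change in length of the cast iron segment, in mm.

|ΔL| ≈ 0.749 mm

If the supports were absent, the total length change would be Σ αᵢΔT Lᵢ = 17.6×10⁻⁶×80×700 + 10.8×10⁻⁶×80×825 = 1.698 mm.
The walls prevent any net length change, so an axial force P (same in every segment) develops. Compatibility: P · Σ Lᵢ/(AᵢEᵢ) = δ_free.
Σ Lᵢ/(AᵢEᵢ) = 700/(1200×114×10³) + 825/(235×111×10³) = 3.674×10⁻⁵ mm/N.
So P = 1.698 / 3.674×10⁻⁵ = 46.22 kN, tensile.
For the cast iron segment, free thermal change = 10.8×10⁻⁶×80×825 = 0.7128 mm and elastic change from P = 46220×825/(235×111×10³) = 1.462 mm; these oppose, so the net change is 0.749 mm (segment lengthens).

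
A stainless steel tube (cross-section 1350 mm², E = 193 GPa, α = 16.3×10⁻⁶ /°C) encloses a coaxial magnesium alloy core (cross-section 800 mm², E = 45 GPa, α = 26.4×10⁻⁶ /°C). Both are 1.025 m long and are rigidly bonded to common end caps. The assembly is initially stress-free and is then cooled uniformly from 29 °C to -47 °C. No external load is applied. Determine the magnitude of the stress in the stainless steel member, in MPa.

Equilibrium of a rigid end plate with no external load gives equal and opposite internal forces ±P in the two members. Since α_{magnesium alloy} > α_{stainless steel}, cooling drives the magnesium alloy into tension and the stainless steel into compression.
Equating the net (thermal + elastic) strains gives |α₁ − α₂|·ΔT = P·[1/(A₁E₁) + 1/(A₂E₂)].
|α₁ − α₂|·ΔT = 10.1×10⁻⁶ × 76 = 0.0007676.
1/(A₁E₁) + 1/(A₂E₂) = 1/(1350×193×10³) + 1/(800×45×10³) = 3.162×10⁻⁸ N⁻¹.
P = 0.0007676 / 3.162×10⁻⁸ = 24280 N = 24.28 kN.
σ_{stainless steel} = P/A₁ = 24280/1350 = 17.98 MPa, compressive.

σ ≈ 18 MPa (compressive)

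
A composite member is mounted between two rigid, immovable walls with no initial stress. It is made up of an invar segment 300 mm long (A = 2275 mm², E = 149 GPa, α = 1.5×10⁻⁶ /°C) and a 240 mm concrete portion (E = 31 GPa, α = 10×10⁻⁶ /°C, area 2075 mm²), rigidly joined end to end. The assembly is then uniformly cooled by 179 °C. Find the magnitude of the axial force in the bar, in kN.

With the walls removed the bar would change length by δ_free = Σ αᵢΔT Lᵢ = 1.5×10⁻⁶×179×300 + 10×10⁻⁶×179×240 = 0.5101 mm.
Since the ends are fixed, an axial force P builds up, equal in every segment, with P · Σ Lᵢ/(AᵢEᵢ) = δ_free.
The series flexibility is Σ Lᵢ/(AᵢEᵢ) = 300/(2275×149×10³) + 240/(2075×31×10³) = 4.616×10⁻⁶ mm/N.
So P = 0.5101 / 4.616×10⁻⁶ = 110.5 kN, tensile.

P ≈ 111 kN (tensile)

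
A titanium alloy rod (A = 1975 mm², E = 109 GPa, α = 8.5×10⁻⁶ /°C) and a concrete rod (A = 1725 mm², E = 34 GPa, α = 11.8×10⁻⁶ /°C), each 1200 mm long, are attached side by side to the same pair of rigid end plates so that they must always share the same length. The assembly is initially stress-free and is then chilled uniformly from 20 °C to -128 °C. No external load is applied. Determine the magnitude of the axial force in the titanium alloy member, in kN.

The concrete has the larger α, so on cooling it would change length more than the titanium alloy if both were free. The rigid plates force a common final length, so the concrete is put into tension and the titanium alloy into compression, with equal and opposite forces P (no external load).
Compatibility of the two members (thermal + elastic change equal): (α₁ − α₂)ΔT = P·[1/(A₁E₁) + 1/(A₂E₂)].
|α₁ − α₂|·ΔT = 3.3×10⁻⁶ × 148 = 0.0004884.
1/(A₁E₁) + 1/(A₂E₂) = 1/(1975×109×10³) + 1/(1725×34×10³) = 2.17×10⁻⁸ N⁻¹.
P = 0.0004884 / 2.17×10⁻⁸ = 22510 N = 22.51 kN.

P ≈ 22.5 kN (compressive in the titanium alloy)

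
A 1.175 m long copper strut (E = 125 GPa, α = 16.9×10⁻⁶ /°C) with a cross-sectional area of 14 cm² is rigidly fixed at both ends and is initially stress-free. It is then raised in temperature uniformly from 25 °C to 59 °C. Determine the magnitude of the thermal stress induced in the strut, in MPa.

Because both ends are immovable the net strain is zero, and the suppressed thermal strain is αΔT = 16.9×10⁻⁶ × 34 = 574.6×10⁻⁶.
The stress required to suppress this strain is σ = Eε = 125×10³ × 574.6×10⁻⁶ = 71.82 MPa, compressive since the strut is trying to expand.

σ ≈ 71.8 MPa (compressive)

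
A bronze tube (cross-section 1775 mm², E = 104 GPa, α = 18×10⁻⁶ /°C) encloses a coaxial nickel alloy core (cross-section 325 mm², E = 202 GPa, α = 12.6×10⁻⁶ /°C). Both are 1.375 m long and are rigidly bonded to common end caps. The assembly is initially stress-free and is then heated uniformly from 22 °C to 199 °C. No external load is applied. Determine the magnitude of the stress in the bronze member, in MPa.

σ ≈ 26.1 MPa (compressive)

Both members must finish at the same length. With the larger α, the bronze tends to over-expand; the plates restrain it, putting the bronze in compression and the nickel alloy in tension. With no external load the two internal forces are equal and opposite, magnitude P.
Setting the final lengths equal and cancelling L: (α₁ − α₂)ΔT = P/(A₁E₁) + P/(A₂E₂).
|α₁ − α₂|·ΔT = 5.4×10⁻⁶ × 177 = 0.0009558.
1/(A₁E₁) + 1/(A₂E₂) = 1/(1775×104×10³) + 1/(325×202×10³) = 2.065×10⁻⁸ N⁻¹.
P = 0.0009558 / 2.065×10⁻⁸ = 46290 N = 46.29 kN.
σ_{bronze} = P/A₁ = 46290/1775 = 26.08 MPa, compressive.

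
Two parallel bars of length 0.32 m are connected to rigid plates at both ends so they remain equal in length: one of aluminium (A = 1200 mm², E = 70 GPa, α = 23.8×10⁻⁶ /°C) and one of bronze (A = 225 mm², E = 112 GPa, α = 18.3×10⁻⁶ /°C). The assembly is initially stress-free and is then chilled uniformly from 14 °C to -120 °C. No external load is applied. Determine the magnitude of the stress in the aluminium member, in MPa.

σ ≈ 11.9 MPa (tensile)

Both members must finish at the same length. With the larger α, the aluminium tends to over-contract; the plates restrain it, putting the aluminium in tension and the bronze in compression. With no external load the two internal forces are equal and opposite, magnitude P.
Compatibility of the two members (thermal + elastic change equal): (α₁ − α₂)ΔT = P·[1/(A₁E₁) + 1/(A₂E₂)].
|α₁ − α₂|·ΔT = 5.5×10⁻⁶ × 134 = 0.000737.
1/(A₁E₁) + 1/(A₂E₂) = 1/(1200×70×10³) + 1/(225×112×10³) = 5.159×10⁻⁸ N⁻¹.
P = 0.000737 / 5.159×10⁻⁸ = 14290 N = 14.29 kN.
σ_{aluminium} = P/A₁ = 14290/1200 = 11.91 MPa, tensile.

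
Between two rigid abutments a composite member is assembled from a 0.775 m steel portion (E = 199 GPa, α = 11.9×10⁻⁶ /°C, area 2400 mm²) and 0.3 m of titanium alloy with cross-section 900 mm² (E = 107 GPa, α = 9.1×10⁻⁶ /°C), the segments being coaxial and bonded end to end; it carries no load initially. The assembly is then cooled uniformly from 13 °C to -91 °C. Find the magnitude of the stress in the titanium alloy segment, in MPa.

σ ≈ 292 MPa (tensile)

Free thermal contraction of the whole bar: Σ αᵢΔT Lᵢ = 11.9×10⁻⁶×104×775 + 9.1×10⁻⁶×104×300 = 1.243 mm.
The walls prevent any net length change, so an axial force P (same in every segment) develops. Compatibility: P · Σ Lᵢ/(AᵢEᵢ) = δ_free.
Σ Lᵢ/(AᵢEᵢ) = 775/(2400×199×10³) + 300/(900×107×10³) = 4.738×10⁻⁶ mm/N.
P = 1.243 / 4.738×10⁻⁶ = 262400 N = 262.4 kN, tensile.
σ_{titanium alloy} = P / A = 262400 / 900 = 291.5 MPa.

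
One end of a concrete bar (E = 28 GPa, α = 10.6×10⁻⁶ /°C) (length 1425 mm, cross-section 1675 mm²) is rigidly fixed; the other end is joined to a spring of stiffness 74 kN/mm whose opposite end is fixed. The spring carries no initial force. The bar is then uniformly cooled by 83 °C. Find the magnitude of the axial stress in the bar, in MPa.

Free thermal contraction: δ_free = αΔT L = 10.6×10⁻⁶ × 83 × 1425 = 1.254 mm.
With a force P in the spring, the elastic change of the bar is PL/(AE) and that of the spring is P/k; compatibility requires their sum to equal δ_free.
So P = δ_free / [L/(AE) + 1/k] = 1.254 / [ 1425/(1675×28×10³) + 1/(74×10³) ].
P = 1.254 / 4.39×10⁻⁵ = 28560 N.
σ = P/A = 28560/1675 = 17.05 MPa.

σ ≈ 17.1 MPa (tensile)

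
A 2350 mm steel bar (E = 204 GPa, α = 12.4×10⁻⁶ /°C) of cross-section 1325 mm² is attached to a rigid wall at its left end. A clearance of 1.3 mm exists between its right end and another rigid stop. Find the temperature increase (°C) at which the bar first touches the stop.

ΔT ≈ 44.6 °C

The gap closes when αΔT L = 1.3 mm, since the bar is still unstressed at that instant.
So ΔT = g/(αL) = 1.3/(12.4×10⁻⁶ × 2350) = 44.61 °C.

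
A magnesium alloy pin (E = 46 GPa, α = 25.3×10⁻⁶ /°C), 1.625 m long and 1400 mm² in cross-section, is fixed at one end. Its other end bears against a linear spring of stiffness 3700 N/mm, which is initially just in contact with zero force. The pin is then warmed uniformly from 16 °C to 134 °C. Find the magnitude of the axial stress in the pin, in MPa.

σ ≈ 11.7 MPa (compressive)

If the spring were absent the pin would lengthen by αΔT L = 25.3×10⁻⁶ × 118 × 1625 = 4.851 mm.
Let P be the compressive force at the spring. The pin shortens elastically by PL/(AE) and the spring compresses by P/k; together these equal δ_free.
So P = δ_free / [L/(AE) + 1/k] = 4.851 / [ 1625/(1400×46×10³) + 1/(3700) ].
P = 4.851 / 0.0002955 = 16420 N.
σ = P/A = 16420/1400 = 11.73 MPa.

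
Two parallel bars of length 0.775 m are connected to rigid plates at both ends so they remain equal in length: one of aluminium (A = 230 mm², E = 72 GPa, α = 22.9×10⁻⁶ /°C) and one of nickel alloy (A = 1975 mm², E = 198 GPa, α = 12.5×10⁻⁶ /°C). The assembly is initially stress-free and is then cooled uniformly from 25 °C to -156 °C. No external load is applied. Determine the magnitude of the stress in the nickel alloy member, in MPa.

The aluminium has the larger α, so on cooling it would change length more than the nickel alloy if both were free. The rigid plates force a common final length, so the aluminium is put into tension and the nickel alloy into compression, with equal and opposite forces P (no external load).
Setting the final lengths equal and cancelling L: (α₁ − α₂)ΔT = P/(A₁E₁) + P/(A₂E₂).
|α₁ − α₂|·ΔT = 10.4×10⁻⁶ × 181 = 0.001882.
1/(A₁E₁) + 1/(A₂E₂) = 1/(230×72×10³) + 1/(1975×198×10³) = 6.294×10⁻⁸ N⁻¹.
P = 0.001882 / 6.294×10⁻⁸ = 29910 N = 29.91 kN.
σ_{nickel alloy} = P/A₂ = 29910/1975 = 15.14 MPa, compressive.

σ ≈ 15.1 MPa (compressive)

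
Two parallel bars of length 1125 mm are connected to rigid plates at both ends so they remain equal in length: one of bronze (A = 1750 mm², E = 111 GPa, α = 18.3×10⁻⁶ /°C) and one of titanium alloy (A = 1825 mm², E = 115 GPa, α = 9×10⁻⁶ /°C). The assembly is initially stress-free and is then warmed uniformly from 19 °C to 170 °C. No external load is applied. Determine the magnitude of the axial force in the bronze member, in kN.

Equilibrium of a rigid end plate with no external load gives equal and opposite internal forces ±P in the two members. Since α_{bronze} > α_{titanium alloy}, heating drives the bronze into compression and the titanium alloy into tension.
Setting the final lengths equal and cancelling L: (α₁ − α₂)ΔT = P/(A₁E₁) + P/(A₂E₂).
|α₁ − α₂|·ΔT = 9.3×10⁻⁶ × 151 = 0.001404.
1/(A₁E₁) + 1/(A₂E₂) = 1/(1750×111×10³) + 1/(1825×115×10³) = 9.913×10⁻⁹ N⁻¹.
So P = 0.001404 / 9.913×10⁻⁹ = 141.7 kN.

P ≈ 142 kN (compressive in the bronze)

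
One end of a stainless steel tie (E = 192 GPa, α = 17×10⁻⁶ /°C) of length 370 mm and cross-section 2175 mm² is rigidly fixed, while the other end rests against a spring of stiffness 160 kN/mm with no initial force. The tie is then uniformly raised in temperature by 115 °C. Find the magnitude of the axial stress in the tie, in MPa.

σ ≈ 46.6 MPa (compressive)

Free thermal expansion: δ_free = αΔT L = 17×10⁻⁶ × 115 × 370 = 0.7234 mm.
Let P be the compressive force at the spring. The tie shortens elastically by PL/(AE) and the spring compresses by P/k; together these equal δ_free.
So P = δ_free / [L/(AE) + 1/k] = 0.7234 / [ 370/(2175×192×10³) + 1/(160×10³) ].
P = 0.7234 / 7.136×10⁻⁶ = 101400 N.
σ = P/A = 101400/2175 = 46.61 MPa.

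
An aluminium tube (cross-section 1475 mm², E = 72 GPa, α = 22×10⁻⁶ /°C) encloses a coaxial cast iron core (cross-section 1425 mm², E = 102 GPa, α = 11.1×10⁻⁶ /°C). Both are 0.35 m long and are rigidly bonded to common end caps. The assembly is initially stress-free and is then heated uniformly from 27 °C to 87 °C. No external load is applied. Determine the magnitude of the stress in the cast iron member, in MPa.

Both members must finish at the same length. With the larger α, the aluminium tends to over-expand; the plates restrain it, putting the aluminium in compression and the cast iron in tension. With no external load the two internal forces are equal and opposite, magnitude P.
Compatibility of the two members (thermal + elastic change equal): (α₁ − α₂)ΔT = P·[1/(A₁E₁) + 1/(A₂E₂)].
|α₁ − α₂|·ΔT = 10.9×10⁻⁶ × 60 = 0.000654.
1/(A₁E₁) + 1/(A₂E₂) = 1/(1475×72×10³) + 1/(1425×102×10³) = 1.63×10⁻⁸ N⁻¹.
So P = 0.000654 / 1.63×10⁻⁸ = 40.13 kN.
σ_{cast iron} = P/A₂ = 40130/1425 = 28.16 MPa, tensile.

σ ≈ 28.2 MPa (tensile)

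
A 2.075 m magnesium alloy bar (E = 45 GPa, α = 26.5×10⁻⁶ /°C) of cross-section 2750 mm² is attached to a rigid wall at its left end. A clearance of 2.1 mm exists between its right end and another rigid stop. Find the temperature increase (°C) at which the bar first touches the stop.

Contact occurs when the free expansion equals the gap: αΔT L = 2.1 mm.
ΔT = 2.1 / (26.5×10⁻⁶ × 2075) = 38.19 °C.

ΔT ≈ 38.2 °C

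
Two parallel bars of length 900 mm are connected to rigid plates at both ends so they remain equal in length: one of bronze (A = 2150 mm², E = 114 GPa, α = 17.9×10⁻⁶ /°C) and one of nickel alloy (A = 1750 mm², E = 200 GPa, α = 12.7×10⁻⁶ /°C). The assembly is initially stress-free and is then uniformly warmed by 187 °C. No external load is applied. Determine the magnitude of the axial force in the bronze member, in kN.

Equilibrium of a rigid end plate with no external load gives equal and opposite internal forces ±P in the two members. Since α_{bronze} > α_{nickel alloy}, heating drives the bronze into compression and the nickel alloy into tension.
Equating the net (thermal + elastic) strains gives |α₁ − α₂|·ΔT = P·[1/(A₁E₁) + 1/(A₂E₂)].
|α₁ − α₂|·ΔT = 5.2×10⁻⁶ × 187 = 0.0009724.
1/(A₁E₁) + 1/(A₂E₂) = 1/(2150×114×10³) + 1/(1750×200×10³) = 6.937×10⁻⁹ N⁻¹.
P = 0.0009724 / 6.937×10⁻⁹ = 140200 N = 140.2 kN.

P ≈ 140 kN (compressive in the bronze)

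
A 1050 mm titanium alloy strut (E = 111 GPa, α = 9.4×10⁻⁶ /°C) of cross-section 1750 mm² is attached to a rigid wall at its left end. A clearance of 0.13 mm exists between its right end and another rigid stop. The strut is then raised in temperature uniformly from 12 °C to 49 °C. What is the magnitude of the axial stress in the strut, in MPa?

σ ≈ 24.9 MPa (compressive)

Free thermal elongation = αΔT L = 9.4×10⁻⁶ × 37 × 1050 = 0.3652 mm.
This exceeds the 0.13 mm gap, so the wall pushes back. The portion of expansion that must be recovered elastically is δ_free − gap = 0.3652 − 0.13 = 0.2352 mm.
So σ = E(δ_free − g)/L = 111×10³ × 0.2352/1050 = 24.86 MPa.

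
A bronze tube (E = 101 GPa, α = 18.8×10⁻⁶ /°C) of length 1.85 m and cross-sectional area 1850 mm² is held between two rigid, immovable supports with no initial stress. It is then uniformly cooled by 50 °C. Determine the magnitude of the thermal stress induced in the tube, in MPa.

Because both ends are immovable the net strain is zero, and the suppressed thermal strain is αΔT = 18.8×10⁻⁶ × 50 = 940×10⁻⁶.
σ = EαΔT = 101×10³ × 18.8×10⁻⁶ × 50 = 94.94 MPa (tensile; the tube is trying to contract).

σ ≈ 94.9 MPa (tensile)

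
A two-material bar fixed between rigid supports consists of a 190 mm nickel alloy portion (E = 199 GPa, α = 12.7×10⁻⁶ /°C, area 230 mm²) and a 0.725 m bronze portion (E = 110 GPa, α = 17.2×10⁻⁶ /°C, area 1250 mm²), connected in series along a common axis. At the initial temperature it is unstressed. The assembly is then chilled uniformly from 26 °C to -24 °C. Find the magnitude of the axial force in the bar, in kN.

P ≈ 79 kN (tensile)

With the walls removed the bar would change length by δ_free = Σ αᵢΔT Lᵢ = 12.7×10⁻⁶×50×190 + 17.2×10⁻⁶×50×725 = 0.7441 mm.
Since the ends are fixed, an axial force P builds up, equal in every segment, with P · Σ Lᵢ/(AᵢEᵢ) = δ_free.
Σ Lᵢ/(AᵢEᵢ) = 190/(230×199×10³) + 725/(1250×110×10³) = 9.424×10⁻⁶ mm/N.
P = 0.7441 / 9.424×10⁻⁶ = 78960 N = 78.96 kN, tensile.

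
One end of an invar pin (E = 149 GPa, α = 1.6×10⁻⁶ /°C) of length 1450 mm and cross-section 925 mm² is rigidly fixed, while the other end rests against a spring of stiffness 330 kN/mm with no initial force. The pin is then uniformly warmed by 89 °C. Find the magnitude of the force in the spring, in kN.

P ≈ 15.2 kN

If the spring were absent the pin would lengthen by αΔT L = 1.6×10⁻⁶ × 89 × 1450 = 0.2065 mm.
Let P be the compressive force at the spring. The pin shortens elastically by PL/(AE) and the spring compresses by P/k; together these equal δ_free.
P [ L/(AE) + 1/k ] = δ_free → P [ 1450/(925×149×10³) + 1/(330×10³) ] = 0.2065.
P = 0.2065 / 1.355×10⁻⁵ = 15240 N.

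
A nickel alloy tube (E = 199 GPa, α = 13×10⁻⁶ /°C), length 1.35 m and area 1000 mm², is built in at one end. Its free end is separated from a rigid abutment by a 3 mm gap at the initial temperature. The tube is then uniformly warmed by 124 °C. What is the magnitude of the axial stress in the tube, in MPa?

If the wall were absent the tube would grow by αΔT L = 13×10⁻⁶ × 124 × 1350 = 2.176 mm.
Since δ_free = 2.18 mm is less than the 3 mm gap, the tube never touches the wall. No axial force develops.

σ ≈ 0 MPa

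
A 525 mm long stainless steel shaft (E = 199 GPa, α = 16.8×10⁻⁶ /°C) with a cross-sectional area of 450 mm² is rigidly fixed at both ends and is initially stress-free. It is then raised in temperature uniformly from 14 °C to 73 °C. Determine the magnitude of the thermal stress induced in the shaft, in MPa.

σ ≈ 197 MPa (compressive)

With length fixed, the mechanical strain must cancel the thermal strain αΔT = 16.8×10⁻⁶ × 59 = 991.2×10⁻⁶.
The stress required to suppress this strain is σ = Eε = 199×10³ × 991.2×10⁻⁶ = 197.2 MPa, compressive since the shaft is trying to expand.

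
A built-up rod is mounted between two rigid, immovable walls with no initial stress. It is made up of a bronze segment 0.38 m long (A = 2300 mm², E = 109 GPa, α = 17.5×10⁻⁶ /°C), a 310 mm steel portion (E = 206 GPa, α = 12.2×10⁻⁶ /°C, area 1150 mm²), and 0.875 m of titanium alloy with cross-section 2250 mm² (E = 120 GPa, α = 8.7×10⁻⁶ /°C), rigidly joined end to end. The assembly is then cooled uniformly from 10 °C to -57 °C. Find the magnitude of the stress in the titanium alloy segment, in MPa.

σ ≈ 88.6 MPa (tensile)

If the supports were absent, the total length change would be Σ αᵢΔT Lᵢ = 17.5×10⁻⁶×67×380 + 12.2×10⁻⁶×67×310 + 8.7×10⁻⁶×67×875 = 1.209 mm.
The walls prevent any net length change, so an axial force P (same in every segment) develops. Compatibility: P · Σ Lᵢ/(AᵢEᵢ) = δ_free.
Σ Lᵢ/(AᵢEᵢ) = 380/(2300×109×10³) + 310/(1150×206×10³) + 875/(2250×120×10³) = 6.065×10⁻⁶ mm/N.
P = 1.209 / 6.065×10⁻⁶ = 199300 N = 199.3 kN, tensile.
σ_{titanium alloy} = P / A = 199300 / 2250 = 88.59 MPa.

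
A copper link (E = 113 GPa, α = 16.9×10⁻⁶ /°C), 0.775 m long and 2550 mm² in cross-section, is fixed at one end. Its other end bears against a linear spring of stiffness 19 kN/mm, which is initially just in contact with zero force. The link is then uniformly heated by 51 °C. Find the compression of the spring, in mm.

If the spring were absent the link would lengthen by αΔT L = 16.9×10⁻⁶ × 51 × 775 = 0.668 mm.
Let P be the compressive force at the spring. The link shortens elastically by PL/(AE) and the spring compresses by P/k; together these equal δ_free.
P [ L/(AE) + 1/k ] = δ_free → P [ 775/(2550×113×10³) + 1/(19×10³) ] = 0.668.
P = 0.668 / 5.532×10⁻⁵ = 12070 N.
Spring compression = P/k = 12070/(19×10³) = 0.6355 mm.

δ ≈ 0.635 mm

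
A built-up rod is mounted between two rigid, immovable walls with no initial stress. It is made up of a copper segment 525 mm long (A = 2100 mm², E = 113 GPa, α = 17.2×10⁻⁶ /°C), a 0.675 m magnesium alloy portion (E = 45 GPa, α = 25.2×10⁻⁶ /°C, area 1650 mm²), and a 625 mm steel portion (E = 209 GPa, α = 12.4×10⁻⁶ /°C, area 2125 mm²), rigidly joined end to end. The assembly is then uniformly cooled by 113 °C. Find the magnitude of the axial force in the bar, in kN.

P ≈ 300 kN (tensile)

If the supports were absent, the total length change would be Σ αᵢΔT Lᵢ = 17.2×10⁻⁶×113×525 + 25.2×10⁻⁶×113×675 + 12.4×10⁻⁶×113×625 = 3.818 mm.
The rigid supports impose zero overall length change; the single axial force P common to all segments must satisfy P Σ Lᵢ/(AᵢEᵢ) = δ_free.
The series flexibility is Σ Lᵢ/(AᵢEᵢ) = 525/(2100×113×10³) + 675/(1650×45×10³) + 625/(2125×209×10³) = 1.271×10⁻⁵ mm/N.
So P = 3.818 / 1.271×10⁻⁵ = 300.4 kN, tensile.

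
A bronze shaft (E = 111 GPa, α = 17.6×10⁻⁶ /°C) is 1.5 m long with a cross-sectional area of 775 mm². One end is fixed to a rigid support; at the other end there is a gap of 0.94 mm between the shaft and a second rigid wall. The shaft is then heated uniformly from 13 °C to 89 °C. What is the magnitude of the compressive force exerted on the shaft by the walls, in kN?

If the wall were absent the shaft would grow by αΔT L = 17.6×10⁻⁶ × 76 × 1500 = 2.006 mm.
The gap closes (δ_free > 0.94 mm) and the wall then resists a further 2.006 − 0.94 = 1.066 mm of expansion.
That suppressed elongation corresponds to σ = E·Δ/L = 111×10³ × 1.066/1500 = 78.91 MPa.
P = σA = 78.91 × 775 = 61.16 kN.

P ≈ 61.2 kN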